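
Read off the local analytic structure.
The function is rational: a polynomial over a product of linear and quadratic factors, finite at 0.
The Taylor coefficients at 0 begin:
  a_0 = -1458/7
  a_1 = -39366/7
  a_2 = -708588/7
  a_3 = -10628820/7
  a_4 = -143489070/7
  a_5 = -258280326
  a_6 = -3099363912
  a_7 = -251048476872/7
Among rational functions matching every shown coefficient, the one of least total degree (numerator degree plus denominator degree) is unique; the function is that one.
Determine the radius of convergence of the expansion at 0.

No rational of total degree below 3 reproduces all 8 coefficients; solving the [0/3] Pade equations on them gives f(r) = 2/(7*(r - 1/9)**3), whose expansion matches every shown term.
Denominator factor (r - 1/9)^3: pole of order 3 at 1/9, modulus 1/9.
The radius of convergence is the smallest modulus among the singular points: 1/9.

The radius of convergence is 1/9.


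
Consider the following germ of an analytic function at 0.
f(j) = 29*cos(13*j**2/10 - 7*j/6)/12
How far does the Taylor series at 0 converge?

The radius of convergence is infinite.

The factor cos(13*j**2/10 - 7*j/6) is entire and contributes no finite singular point.
The polynomial part has no poles.
No finite singular points: the Taylor series at 0 converges everywhere.


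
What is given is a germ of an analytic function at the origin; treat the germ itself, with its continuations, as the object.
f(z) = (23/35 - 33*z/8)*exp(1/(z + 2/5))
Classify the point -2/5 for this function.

The exponent 1/(z - (-2/5)) has a pole at -2/5, so exp(1/(z - (-2/5))) takes every nonzero value near it: an essential singularity (not a pole of any order).

The point is an essential singularity.


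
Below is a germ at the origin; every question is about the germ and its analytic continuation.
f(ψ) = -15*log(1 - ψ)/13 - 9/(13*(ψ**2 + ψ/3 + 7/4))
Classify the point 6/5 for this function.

Denominator factors: ψ**2 + ψ/3 + 7/4 = 359/100 at ψ = 6/5 — none vanishes.
Branch term log(1 - ψ/(1)): argument at 6/5 is -1/5, nonzero, so 6/5 is not its branch point (a point on a principal cut is still regular for the continued germ).
So the germ continues analytically to 6/5.

The point is a regular point.


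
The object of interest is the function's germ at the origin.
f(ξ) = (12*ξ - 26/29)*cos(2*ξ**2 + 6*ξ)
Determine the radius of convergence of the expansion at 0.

The radius of convergence is infinite.

The factor cos(2*ξ**2 + 6*ξ) is entire and contributes no finite singular point.
The polynomial part has no poles.
No finite singular points: the Taylor series at 0 converges everywhere.


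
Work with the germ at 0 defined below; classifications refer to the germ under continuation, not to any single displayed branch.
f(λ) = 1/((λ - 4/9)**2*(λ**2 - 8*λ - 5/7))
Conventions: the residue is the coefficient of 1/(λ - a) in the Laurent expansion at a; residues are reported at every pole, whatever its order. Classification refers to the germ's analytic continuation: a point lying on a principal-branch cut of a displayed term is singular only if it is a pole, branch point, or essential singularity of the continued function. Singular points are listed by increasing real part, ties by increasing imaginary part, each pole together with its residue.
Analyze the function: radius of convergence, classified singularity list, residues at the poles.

Radius of convergence at 0: -4 + (3/7)*sqrt(91).
At 4 - (3/7)*sqrt(91): a pole of order 1; residue -1143072/5331481 - (3145905/138618506)*sqrt(91).
At 4/9: a pole of order 2; residue 2286144/5331481.
At 4 + (3/7)*sqrt(91): a pole of order 1; residue -1143072/5331481 + (3145905/138618506)*sqrt(91).


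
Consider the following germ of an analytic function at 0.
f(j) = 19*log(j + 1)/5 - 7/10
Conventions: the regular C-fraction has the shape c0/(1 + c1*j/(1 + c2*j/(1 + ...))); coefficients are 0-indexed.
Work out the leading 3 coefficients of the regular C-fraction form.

The regular C-fraction coefficients are [-7/10, 38/7, -69/14].

Taylor coefficients (expand at 0): a_0 = -7/10, a_1 = 19/5, a_2 = -19/10.
c0 = a_0 = -7/10. Peel one level at a time: if S = 1 + c*j/S' with S'(0) = 1, then c is the j-coefficient of S and S' = c*j/(S - 1).
S_1 = c0/f = 1 + (38/7)*j + (1311/49)*j^2 + ...; c1 = 38/7.
S_2 = c1*j/(S_1 - 1) = 1 + (-69/14)*j + ...; c2 = -69/14.


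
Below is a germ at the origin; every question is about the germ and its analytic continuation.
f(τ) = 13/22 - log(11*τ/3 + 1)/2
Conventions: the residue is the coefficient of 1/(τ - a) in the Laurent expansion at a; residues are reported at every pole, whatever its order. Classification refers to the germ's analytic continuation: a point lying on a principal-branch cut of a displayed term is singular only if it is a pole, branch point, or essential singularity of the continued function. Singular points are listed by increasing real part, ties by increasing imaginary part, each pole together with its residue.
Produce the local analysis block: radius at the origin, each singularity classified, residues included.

Radius of convergence at 0: 3/11.
At -3/11: a logarithmic branch point.

Branch term (-1/2)*log(1 - τ/(-3/11)): its argument vanishes at τ = -3/11, a logarithmic branch point, modulus 3/11.
The radius of convergence is the smallest modulus among the singular points: 3/11.


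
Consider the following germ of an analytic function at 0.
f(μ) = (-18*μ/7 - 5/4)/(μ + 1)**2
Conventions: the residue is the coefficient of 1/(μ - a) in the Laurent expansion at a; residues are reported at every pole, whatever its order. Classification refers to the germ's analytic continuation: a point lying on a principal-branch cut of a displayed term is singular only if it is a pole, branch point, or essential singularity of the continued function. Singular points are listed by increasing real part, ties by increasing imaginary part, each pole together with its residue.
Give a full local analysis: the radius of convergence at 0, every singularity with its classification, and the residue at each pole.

Denominator factor (μ + 1)^2: pole of order 2 at -1, modulus 1.
The radius of convergence is the smallest modulus among the singular points: 1.
At the order-2 pole -1 set g(μ) = (μ - (-1))^2*f(μ) = -18*μ/7 - 5/4.
Order-2 pole: residue = g'(a); g'(-1) = -18/7, so the residue is -18/7.

Radius of convergence at 0: 1.
At -1: a pole of order 2; residue -18/7.


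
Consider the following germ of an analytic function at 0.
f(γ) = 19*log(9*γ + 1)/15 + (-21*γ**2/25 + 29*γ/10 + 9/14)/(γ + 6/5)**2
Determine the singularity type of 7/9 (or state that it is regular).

The point is a regular point.

Denominator factors: γ + 6/5 = 89/45 at γ = 7/9 — none vanishes.
Branch term log(1 - γ/(-1/9)): argument at 7/9 is 8, nonzero, so 7/9 is not its branch point (a point on a principal cut is still regular for the continued germ).
So the germ continues analytically to 7/9.


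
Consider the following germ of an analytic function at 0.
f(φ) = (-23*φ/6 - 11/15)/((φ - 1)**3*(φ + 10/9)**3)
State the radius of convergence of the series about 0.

Denominator factor (φ + 10/9)^3: pole of order 3 at -10/9, modulus 10/9.
Denominator factor (φ - 1)^3: pole of order 3 at 1, modulus 1.
The radius of convergence is the smallest modulus among the singular points: 1.

The radius of convergence is 1.


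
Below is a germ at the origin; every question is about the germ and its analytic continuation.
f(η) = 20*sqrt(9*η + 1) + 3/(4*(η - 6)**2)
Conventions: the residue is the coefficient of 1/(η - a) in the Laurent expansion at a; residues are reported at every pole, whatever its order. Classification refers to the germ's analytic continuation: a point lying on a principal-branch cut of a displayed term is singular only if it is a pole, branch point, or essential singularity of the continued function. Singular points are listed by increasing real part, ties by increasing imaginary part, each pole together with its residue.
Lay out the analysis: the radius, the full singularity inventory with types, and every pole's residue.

Radius of convergence at 0: 1/9.
At -1/9: an algebraic (square-root) branch point.
At 6: a pole of order 2; residue 0.

Denominator factor (η - 6)^2: pole of order 2 at 6, modulus 6.
Branch term (20)*sqrt(1 - η/(-1/9)): its argument vanishes at η = -1/9, a square-root branch point, modulus 1/9.
The radius of convergence is the smallest modulus among the singular points: 1/9.
The branch term is analytic at 6 and contributes nothing to the residue; only the rational part matters.
At the order-2 pole 6 set g(η) = (η - (6))^2*(rational part) = 3/4.
Order-2 pole: residue = g'(a); g'(6) = 0, so the residue is 0.
List the singular points by increasing real part (a conjugate pair: the negative imaginary part first).


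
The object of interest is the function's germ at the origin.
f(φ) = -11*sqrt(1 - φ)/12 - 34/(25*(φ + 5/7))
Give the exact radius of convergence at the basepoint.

The radius of convergence is 5/7.

Denominator factor (φ + 5/7): pole of order 1 at -5/7, modulus 5/7.
Branch term (-11/12)*sqrt(1 - φ/(1)): its argument vanishes at φ = 1, a square-root branch point, modulus 1.
The radius of convergence is the smallest modulus among the singular points: 5/7.


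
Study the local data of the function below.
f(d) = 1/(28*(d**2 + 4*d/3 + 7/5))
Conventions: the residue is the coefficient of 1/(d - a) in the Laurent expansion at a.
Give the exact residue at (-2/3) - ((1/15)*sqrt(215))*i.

The factor d**2 + 4*d/3 + 7/5 splits as (d - a)(d - a') with a = (-2/3) - ((1/15)*sqrt(215))*i, a' = (-2/3) + ((1/15)*sqrt(215))*i. At the order-1 pole a set g(d) = (d - a)*f(d) = [1/28] / (d - a').
Simple pole: residue = g(a) at a = (-2/3) - ((1/15)*sqrt(215))*i, which is ((3/2408)*sqrt(215))*i.

The residue is ((3/2408)*sqrt(215))*i.


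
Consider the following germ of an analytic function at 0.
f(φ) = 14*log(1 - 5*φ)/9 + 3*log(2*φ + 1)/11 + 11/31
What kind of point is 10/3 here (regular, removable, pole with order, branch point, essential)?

There is no denominator, hence no pole anywhere.
Branch term log(1 - φ/(-1/2)): argument at 10/3 is 23/3, nonzero, so 10/3 is not its branch point (a point on a principal cut is still regular for the continued germ).
Branch term log(1 - φ/(1/5)): argument at 10/3 is -47/3, nonzero, so 10/3 is not its branch point (a point on a principal cut is still regular for the continued germ).
So the germ continues analytically to 10/3.

The point is a regular point.


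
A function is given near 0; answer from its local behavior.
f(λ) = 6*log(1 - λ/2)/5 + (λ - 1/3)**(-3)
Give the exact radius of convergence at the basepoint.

Denominator factor (λ - 1/3)^3: pole of order 3 at 1/3, modulus 1/3.
Branch term (6/5)*log(1 - λ/(2)): its argument vanishes at λ = 2, a logarithmic branch point, modulus 2.
The radius of convergence is the smallest modulus among the singular points: 1/3.

The radius of convergence is 1/3.


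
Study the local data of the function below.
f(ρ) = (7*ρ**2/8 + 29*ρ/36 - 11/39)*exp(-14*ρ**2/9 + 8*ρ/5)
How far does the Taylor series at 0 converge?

The radius of convergence is infinite.

The factor exp(-14*ρ**2/9 + 8*ρ/5) is entire and contributes no finite singular point.
The polynomial part has no poles.
No finite singular points: the Taylor series at 0 converges everywhere.


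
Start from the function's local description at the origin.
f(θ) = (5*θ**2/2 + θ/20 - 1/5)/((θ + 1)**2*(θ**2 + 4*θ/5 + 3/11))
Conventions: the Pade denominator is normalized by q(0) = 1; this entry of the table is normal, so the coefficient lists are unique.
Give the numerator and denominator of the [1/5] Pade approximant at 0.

The Pade approximant has numerator coefficients [-11/15, 4380343/1496780]; denominator coefficients [1, 1338836/1122585, 4090762/1122585, -5968298/374195, 318723/74839, -15936150/74839].


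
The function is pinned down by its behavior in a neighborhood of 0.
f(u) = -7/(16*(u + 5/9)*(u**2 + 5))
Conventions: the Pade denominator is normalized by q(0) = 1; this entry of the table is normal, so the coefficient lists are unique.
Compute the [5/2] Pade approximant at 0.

Taylor coefficients needed (expand at 0): a_0 = -63/400, a_1 = 567/2000, a_2 = -1197/2500, a_3 = 10773/12500, a_4 = -389403/250000, a_5 = 3504627/1250000, a_6 = -3941721/781250, a_7 = 35475489/3906250.
Write the denominator as Q(u) = 1 + q1*u + q2*u^2. Requiring Q*f - P = O(u^8) with deg P <= 5 kills the coefficients of u^6..u^7 in Q*f:
  u^6: a_6 + q1*a_5 + q2*a_4 = 0, i.e. -3941721/781250 + (3504627/1250000)*q1 + (-389403/250000)*q2 = 0.
  u^7: a_7 + q1*a_6 + q2*a_5 = 0, i.e. 35475489/3906250 + (-3941721/781250)*q1 + (3504627/1250000)*q2 = 0.
Solving this linear system: q1 = 0, q2 = -500536/154525.
The numerator is Q*f truncated at degree 5: P0 = a_0 = -63/400; P1 = a_1 + q1*a_0 = 567/2000; P2 = a_2 + q1*a_1 + q2*a_0 = 13851/441500; P3 = a_3 + q1*a_2 + q2*a_1 = -124659/2207500; P4 = a_4 + q1*a_3 + q2*a_2 = -59049/8830000; P5 = a_5 + q1*a_4 + q2*a_3 = 531441/44150000.

The Pade approximant has numerator coefficients [-63/400, 567/2000, 13851/441500, -124659/2207500, -59049/8830000, 531441/44150000]; denominator coefficients [1, 0, -500536/154525].


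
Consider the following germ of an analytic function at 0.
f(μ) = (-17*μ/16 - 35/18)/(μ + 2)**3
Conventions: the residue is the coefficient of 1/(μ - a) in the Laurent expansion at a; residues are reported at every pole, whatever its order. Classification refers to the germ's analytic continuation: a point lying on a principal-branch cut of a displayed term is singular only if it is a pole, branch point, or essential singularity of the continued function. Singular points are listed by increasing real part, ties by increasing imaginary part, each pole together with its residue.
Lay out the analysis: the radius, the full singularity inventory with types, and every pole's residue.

Radius of convergence at 0: 2.
At -2: a pole of order 3; residue 0.

Denominator factor (μ + 2)^3: pole of order 3 at -2, modulus 2.
The radius of convergence is the smallest modulus among the singular points: 2.
At the order-3 pole -2 set g(μ) = (μ - (-2))^3*f(μ) = -17*μ/16 - 35/18.
Order-3 pole: residue = g''(a)/2; g''(-2) = 0, so the residue is 0.


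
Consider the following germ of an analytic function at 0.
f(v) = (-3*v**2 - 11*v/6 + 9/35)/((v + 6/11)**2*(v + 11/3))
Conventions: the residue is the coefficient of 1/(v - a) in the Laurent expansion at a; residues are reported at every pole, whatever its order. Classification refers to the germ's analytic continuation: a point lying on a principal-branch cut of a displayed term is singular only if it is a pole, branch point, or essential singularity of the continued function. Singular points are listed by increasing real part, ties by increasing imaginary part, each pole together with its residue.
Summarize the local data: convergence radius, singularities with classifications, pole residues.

Denominator factor (v + 11/3): pole of order 1 at -11/3, modulus 11/3.
Denominator factor (v + 6/11)^2: pole of order 2 at -6/11, modulus 6/11.
The radius of convergence is the smallest modulus among the singular points: 6/11.
At the order-1 pole -11/3 set g(v) = (v - (-11/3))*f(v) = (-3*v**2 - 11*v/6 + 9/35)/(v + 6/11)**2.
Simple pole: residue = g(a) at a = -11/3, which is -2542573/742630.
At the order-2 pole -6/11 set g(v) = (v - (-6/11))^2*f(v) = (-3*v**2 - 11*v/6 + 9/35)/(v + 11/3).
Order-2 pole: residue = g'(a); g'(-6/11) = 314683/742630, so the residue is 314683/742630.
List the singular points by increasing real part (a conjugate pair: the negative imaginary part first).

Radius of convergence at 0: 6/11.
At -11/3: a pole of order 1; residue -2542573/742630.
At -6/11: a pole of order 2; residue 314683/742630.


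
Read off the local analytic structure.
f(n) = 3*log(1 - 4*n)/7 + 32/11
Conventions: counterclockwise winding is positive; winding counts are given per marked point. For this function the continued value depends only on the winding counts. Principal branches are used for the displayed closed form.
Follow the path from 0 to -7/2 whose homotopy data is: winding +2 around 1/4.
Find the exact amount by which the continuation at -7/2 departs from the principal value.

Continued minus principal equals (12/7)*pi*i.

The rational part is single-valued and drops out of the difference; each branch term changes only by its own monodromy.
(3/7)*log(1 - n/(1/4)): each positive loop around 1/4 adds 2*pi*i to the log, so winding +2 contributes (3/7)*(2)*2*pi*i = (12/7)*pi*i.
Summing the contributions at n = -7/2 gives (12/7)*pi*i.


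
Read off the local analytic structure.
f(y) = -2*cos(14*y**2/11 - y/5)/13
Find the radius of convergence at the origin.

The radius of convergence is infinite.

The factor cos(14*y**2/11 - y/5) is entire and contributes no finite singular point.
The polynomial part has no poles.
No finite singular points: the Taylor series at 0 converges everywhere.


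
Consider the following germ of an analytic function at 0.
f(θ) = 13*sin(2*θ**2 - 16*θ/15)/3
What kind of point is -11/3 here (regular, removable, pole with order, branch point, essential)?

The point is a regular point.

There is no denominator, hence no pole anywhere.
The factor -sin(2*θ**2 - 16*θ/15) is entire.
So the germ continues analytically to -11/3.


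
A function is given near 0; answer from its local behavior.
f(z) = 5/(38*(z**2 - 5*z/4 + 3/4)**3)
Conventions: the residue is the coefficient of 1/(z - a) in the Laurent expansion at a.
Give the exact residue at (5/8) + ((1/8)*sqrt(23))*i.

The factor z**2 - 5*z/4 + 3/4 splits as (z - a)(z - a') with a = (5/8) + ((1/8)*sqrt(23))*i, a' = (5/8) - ((1/8)*sqrt(23))*i. At the order-3 pole a set g(z) = (z - a)^3*f(z) = [5/38] / (z - a')^3.
Order-3 pole: residue = g''(a)/2; g''((5/8) + ((1/8)*sqrt(23))*i) = -((30720/231173)*sqrt(23))*i, so the residue is -((15360/231173)*sqrt(23))*i.

The residue is -((15360/231173)*sqrt(23))*i.


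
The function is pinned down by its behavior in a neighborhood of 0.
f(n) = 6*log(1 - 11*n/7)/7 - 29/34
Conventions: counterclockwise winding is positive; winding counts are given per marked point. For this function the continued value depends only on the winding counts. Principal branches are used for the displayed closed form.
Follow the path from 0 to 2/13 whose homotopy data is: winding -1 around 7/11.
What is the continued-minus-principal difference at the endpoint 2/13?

The rational part is single-valued and drops out of the difference; each branch term changes only by its own monodromy.
(6/7)*log(1 - n/(7/11)): each positive loop around 7/11 adds 2*pi*i to the log, so winding -1 contributes (6/7)*(-1)*2*pi*i = -(12/7)*pi*i.
Summing the contributions at n = 2/13 gives -(12/7)*pi*i.

Continued minus principal equals -(12/7)*pi*i.


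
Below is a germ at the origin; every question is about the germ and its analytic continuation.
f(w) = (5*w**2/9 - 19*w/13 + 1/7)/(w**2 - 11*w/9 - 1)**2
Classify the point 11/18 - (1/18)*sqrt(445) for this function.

The point is a pole of order 2.

The denominator factor w**2 - 11*w/9 - 1 vanishes at 11/18 - (1/18)*sqrt(445) and appears to the power 2; the numerator there equals 14608/66339 + (412/9477)*sqrt(445), nonzero, and no other factor vanishes.
Hence a pole whose order is the multiplicity, 2.


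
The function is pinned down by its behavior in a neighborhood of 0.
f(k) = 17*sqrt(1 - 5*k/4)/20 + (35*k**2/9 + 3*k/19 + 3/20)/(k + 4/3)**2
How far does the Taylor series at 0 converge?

The radius of convergence is 4/5.

Denominator factor (k + 4/3)^2: pole of order 2 at -4/3, modulus 4/3.
Branch term (17/20)*sqrt(1 - k/(4/5)): its argument vanishes at k = 4/5, a square-root branch point, modulus 4/5.
The radius of convergence is the smallest modulus among the singular points: 4/5.


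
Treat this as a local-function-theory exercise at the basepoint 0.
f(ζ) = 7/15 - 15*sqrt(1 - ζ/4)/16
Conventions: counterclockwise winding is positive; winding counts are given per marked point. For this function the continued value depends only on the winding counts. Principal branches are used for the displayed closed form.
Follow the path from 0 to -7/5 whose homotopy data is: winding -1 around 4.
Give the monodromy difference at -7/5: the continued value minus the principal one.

The rational part is single-valued and drops out of the difference; each branch term changes only by its own monodromy.
(-15/16)*sqrt(1 - ζ/(4)): winding -1 is odd, the square root flips sign, contributing -2*(-15/16)*sqrt(1 - (-7/5)/(4)) = -2*(-15/16)*sqrt(27/20) = (9/16)*sqrt(15).
Summing the contributions at ζ = -7/5 gives (9/16)*sqrt(15).

Continued minus principal equals (9/16)*sqrt(15).


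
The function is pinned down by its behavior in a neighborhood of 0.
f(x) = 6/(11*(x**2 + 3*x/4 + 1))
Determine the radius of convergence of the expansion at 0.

Denominator factor (x**2 + 3*x/4 + 1): discriminant -55/16, complex-conjugate roots (-3/8) + ((1/8)*sqrt(55))*i and (-3/8) - ((1/8)*sqrt(55))*i; poles of order 1, moduli 1 and 1.
The radius of convergence is the smallest modulus among the singular points: 1.

The radius of convergence is 1.


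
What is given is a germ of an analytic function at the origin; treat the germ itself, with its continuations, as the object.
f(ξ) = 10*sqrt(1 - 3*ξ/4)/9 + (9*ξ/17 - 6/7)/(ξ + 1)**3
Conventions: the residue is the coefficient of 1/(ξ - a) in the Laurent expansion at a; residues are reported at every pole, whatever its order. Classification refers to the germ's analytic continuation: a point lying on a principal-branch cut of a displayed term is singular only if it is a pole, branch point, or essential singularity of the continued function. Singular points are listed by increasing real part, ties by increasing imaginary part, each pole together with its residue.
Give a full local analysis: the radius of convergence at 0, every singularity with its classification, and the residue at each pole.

Denominator factor (ξ + 1)^3: pole of order 3 at -1, modulus 1.
Branch term (10/9)*sqrt(1 - ξ/(4/3)): its argument vanishes at ξ = 4/3, a square-root branch point, modulus 4/3.
The radius of convergence is the smallest modulus among the singular points: 1.
The branch term is analytic at -1 and contributes nothing to the residue; only the rational part matters.
At the order-3 pole -1 set g(ξ) = (ξ - (-1))^3*(rational part) = 9*ξ/17 - 6/7.
Order-3 pole: residue = g''(a)/2; g''(-1) = 0, so the residue is 0.
List the singular points by increasing real part (a conjugate pair: the negative imaginary part first).

Radius of convergence at 0: 1.
At -1: a pole of order 3; residue 0.
At 4/3: an algebraic (square-root) branch point.


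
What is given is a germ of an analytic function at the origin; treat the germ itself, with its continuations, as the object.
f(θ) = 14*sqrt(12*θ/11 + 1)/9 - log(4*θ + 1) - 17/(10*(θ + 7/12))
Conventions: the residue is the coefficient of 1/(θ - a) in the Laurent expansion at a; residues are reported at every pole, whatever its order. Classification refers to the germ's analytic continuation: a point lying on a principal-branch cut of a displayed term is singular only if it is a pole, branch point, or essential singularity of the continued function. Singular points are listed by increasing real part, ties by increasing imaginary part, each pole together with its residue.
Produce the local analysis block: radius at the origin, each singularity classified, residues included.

Radius of convergence at 0: 1/4.
At -11/12: an algebraic (square-root) branch point.
At -7/12: a pole of order 1; residue -17/10.
At -1/4: a logarithmic branch point.

Denominator factor (θ + 7/12): pole of order 1 at -7/12, modulus 7/12.
Branch term (14/9)*sqrt(1 - θ/(-11/12)): its argument vanishes at θ = -11/12, a square-root branch point, modulus 11/12.
Branch term (-1)*log(1 - θ/(-1/4)): its argument vanishes at θ = -1/4, a logarithmic branch point, modulus 1/4.
The radius of convergence is the smallest modulus among the singular points: 1/4.
The branch terms are analytic at -7/12 and contribute nothing to the residue; only the rational part matters.
At the order-1 pole -7/12 set g(θ) = (θ - (-7/12))*(rational part) = -17/10.
Simple pole: residue = g(a) at a = -7/12, which is -17/10.
List the singular points by increasing real part (a conjugate pair: the negative imaginary part first).


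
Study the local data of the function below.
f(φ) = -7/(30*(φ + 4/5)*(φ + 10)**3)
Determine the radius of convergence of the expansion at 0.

The radius of convergence is 4/5.

Denominator factor (φ + 4/5): pole of order 1 at -4/5, modulus 4/5.
Denominator factor (φ + 10)^3: pole of order 3 at -10, modulus 10.
The radius of convergence is the smallest modulus among the singular points: 4/5.


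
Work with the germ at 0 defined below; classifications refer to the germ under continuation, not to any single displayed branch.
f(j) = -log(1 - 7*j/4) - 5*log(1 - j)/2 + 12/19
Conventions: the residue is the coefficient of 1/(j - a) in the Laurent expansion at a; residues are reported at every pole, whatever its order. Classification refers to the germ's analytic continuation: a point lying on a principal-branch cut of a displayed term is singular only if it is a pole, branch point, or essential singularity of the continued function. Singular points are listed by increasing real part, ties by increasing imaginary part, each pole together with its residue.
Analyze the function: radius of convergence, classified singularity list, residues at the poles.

Branch term (-1)*log(1 - j/(4/7)): its argument vanishes at j = 4/7, a logarithmic branch point, modulus 4/7.
Branch term (-5/2)*log(1 - j/(1)): its argument vanishes at j = 1, a logarithmic branch point, modulus 1.
The radius of convergence is the smallest modulus among the singular points: 4/7.
List the singular points by increasing real part (a conjugate pair: the negative imaginary part first).

Radius of convergence at 0: 4/7.
At 4/7: a logarithmic branch point.
At 1: a logarithmic branch point.


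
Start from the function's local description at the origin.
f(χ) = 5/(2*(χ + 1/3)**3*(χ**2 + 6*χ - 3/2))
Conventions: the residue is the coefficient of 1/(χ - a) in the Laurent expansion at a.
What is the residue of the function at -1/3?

At the order-3 pole -1/3 set g(χ) = (χ - (-1/3))^3*f(χ) = 5/(2*(χ**2 + 6*χ - 3/2)).
Order-3 pole: residue = g''(a)/2; g''(-1/3) = -928260/226981, so the residue is -464130/226981.

The residue is -464130/226981.


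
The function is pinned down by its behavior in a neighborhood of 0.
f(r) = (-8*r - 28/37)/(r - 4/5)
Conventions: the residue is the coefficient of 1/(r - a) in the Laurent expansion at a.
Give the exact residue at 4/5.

The residue is -1324/185.

At the order-1 pole 4/5 set g(r) = (r - (4/5))*f(r) = -8*r - 28/37.
Simple pole: residue = g(a) at a = 4/5, which is -1324/185.


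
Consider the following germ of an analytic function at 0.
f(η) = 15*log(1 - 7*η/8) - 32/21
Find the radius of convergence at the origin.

The radius of convergence is 8/7.

Branch term (15)*log(1 - η/(8/7)): its argument vanishes at η = 8/7, a logarithmic branch point, modulus 8/7.
The radius of convergence is the smallest modulus among the singular points: 8/7.


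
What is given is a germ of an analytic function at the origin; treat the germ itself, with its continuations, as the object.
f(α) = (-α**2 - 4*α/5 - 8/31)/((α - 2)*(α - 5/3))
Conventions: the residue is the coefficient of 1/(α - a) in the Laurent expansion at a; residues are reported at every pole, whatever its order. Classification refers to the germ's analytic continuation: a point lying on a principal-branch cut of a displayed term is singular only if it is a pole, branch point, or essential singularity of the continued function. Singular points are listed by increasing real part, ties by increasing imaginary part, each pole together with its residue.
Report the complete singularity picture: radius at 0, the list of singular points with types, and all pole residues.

Denominator factor (α - 5/3): pole of order 1 at 5/3, modulus 5/3.
Denominator factor (α - 2): pole of order 1 at 2, modulus 2.
The radius of convergence is the smallest modulus among the singular points: 5/3.
At the order-1 pole 5/3 set g(α) = (α - (5/3))*f(α) = (-α**2 - 4*α/5 - 8/31)/(α - 2).
Simple pole: residue = g(a) at a = 5/3, which is 1219/93.
At the order-1 pole 2 set g(α) = (α - (2))*f(α) = (-α**2 - 4*α/5 - 8/31)/(α - 5/3).
Simple pole: residue = g(a) at a = 2, which is -2724/155.
List the singular points by increasing real part (a conjugate pair: the negative imaginary part first).

Radius of convergence at 0: 5/3.
At 5/3: a pole of order 1; residue 1219/93.
At 2: a pole of order 1; residue -2724/155.


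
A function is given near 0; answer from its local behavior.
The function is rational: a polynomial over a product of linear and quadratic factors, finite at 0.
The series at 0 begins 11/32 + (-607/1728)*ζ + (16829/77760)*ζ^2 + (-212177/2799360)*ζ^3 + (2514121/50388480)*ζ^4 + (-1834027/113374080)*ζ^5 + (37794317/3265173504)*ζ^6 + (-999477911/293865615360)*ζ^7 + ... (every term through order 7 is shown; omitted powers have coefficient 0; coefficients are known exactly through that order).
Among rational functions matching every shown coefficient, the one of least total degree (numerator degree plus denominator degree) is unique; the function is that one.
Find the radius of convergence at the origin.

No rational of total degree below 4 reproduces all 8 coefficients; solving the [2/2] Pade equations on them gives f(ζ) = (-3*ζ**2/5 + 40*ζ/27 - 11/8)/(ζ**2 + 2*ζ/9 - 4), whose expansion matches every shown term.
Denominator factor (ζ**2 + 2*ζ/9 - 4): discriminant 1300/81, real irrational roots -1/9 + (5/9)*sqrt(13) and -1/9 - (5/9)*sqrt(13); poles of order 1, moduli -1/9 + (5/9)*sqrt(13) and 1/9 + (5/9)*sqrt(13).
The radius of convergence is the smallest modulus among the singular points: -1/9 + (5/9)*sqrt(13).

The radius of convergence is -1/9 + (5/9)*sqrt(13).


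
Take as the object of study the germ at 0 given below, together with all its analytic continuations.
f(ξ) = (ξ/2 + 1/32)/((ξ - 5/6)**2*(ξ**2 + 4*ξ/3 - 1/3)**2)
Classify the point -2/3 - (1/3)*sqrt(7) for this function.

The point is a pole of order 2.

The denominator factor ξ**2 + 4*ξ/3 - 1/3 vanishes at -2/3 - (1/3)*sqrt(7) and appears to the power 2; the numerator there equals -29/96 - (1/6)*sqrt(7), nonzero, and no other factor vanishes.
Hence a pole whose order is the multiplicity, 2.


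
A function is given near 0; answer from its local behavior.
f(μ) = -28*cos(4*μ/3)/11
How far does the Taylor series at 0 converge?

The factor cos(4*μ/3) is entire and contributes no finite singular point.
The polynomial part has no poles.
No finite singular points: the Taylor series at 0 converges everywhere.

The radius of convergence is infinite.


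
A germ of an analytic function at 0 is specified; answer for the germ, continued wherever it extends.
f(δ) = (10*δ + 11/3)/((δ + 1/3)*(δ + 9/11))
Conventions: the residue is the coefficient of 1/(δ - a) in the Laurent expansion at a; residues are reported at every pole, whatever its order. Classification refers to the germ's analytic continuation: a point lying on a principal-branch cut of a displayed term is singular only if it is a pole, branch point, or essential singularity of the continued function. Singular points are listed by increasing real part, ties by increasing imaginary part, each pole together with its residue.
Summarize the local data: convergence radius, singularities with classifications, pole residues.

Radius of convergence at 0: 1/3.
At -9/11: a pole of order 1; residue 149/16.
At -1/3: a pole of order 1; residue 11/16.

Denominator factor (δ + 9/11): pole of order 1 at -9/11, modulus 9/11.
Denominator factor (δ + 1/3): pole of order 1 at -1/3, modulus 1/3.
The radius of convergence is the smallest modulus among the singular points: 1/3.
At the order-1 pole -9/11 set g(δ) = (δ - (-9/11))*f(δ) = (10*δ + 11/3)/(δ + 1/3).
Simple pole: residue = g(a) at a = -9/11, which is 149/16.
At the order-1 pole -1/3 set g(δ) = (δ - (-1/3))*f(δ) = (10*δ + 11/3)/(δ + 9/11).
Simple pole: residue = g(a) at a = -1/3, which is 11/16.
List the singular points by increasing real part (a conjugate pair: the negative imaginary part first).


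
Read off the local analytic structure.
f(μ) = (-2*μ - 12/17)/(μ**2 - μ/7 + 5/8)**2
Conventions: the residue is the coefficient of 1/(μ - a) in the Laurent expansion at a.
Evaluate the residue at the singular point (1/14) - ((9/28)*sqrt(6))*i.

The residue is -((19796/111537)*sqrt(6))*i.

The factor μ**2 - μ/7 + 5/8 splits as (μ - a)(μ - a') with a = (1/14) - ((9/28)*sqrt(6))*i, a' = (1/14) + ((9/28)*sqrt(6))*i. At the order-2 pole a set g(μ) = (μ - a)^2*f(μ) = [-2*μ - 12/17] / (μ - a')^2.
Order-2 pole: residue = g'(a); g'((1/14) - ((9/28)*sqrt(6))*i) = -((19796/111537)*sqrt(6))*i, so the residue is -((19796/111537)*sqrt(6))*i.


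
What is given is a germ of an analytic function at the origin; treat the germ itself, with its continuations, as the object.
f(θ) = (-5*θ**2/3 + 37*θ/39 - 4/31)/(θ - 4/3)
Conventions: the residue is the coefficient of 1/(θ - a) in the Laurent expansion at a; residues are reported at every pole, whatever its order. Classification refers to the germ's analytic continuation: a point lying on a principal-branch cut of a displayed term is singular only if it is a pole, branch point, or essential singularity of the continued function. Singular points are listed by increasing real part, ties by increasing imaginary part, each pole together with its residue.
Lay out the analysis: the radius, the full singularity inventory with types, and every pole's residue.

Radius of convergence at 0: 4/3.
At 4/3: a pole of order 1; residue -19880/10881.

Denominator factor (θ - 4/3): pole of order 1 at 4/3, modulus 4/3.
The radius of convergence is the smallest modulus among the singular points: 4/3.
At the order-1 pole 4/3 set g(θ) = (θ - (4/3))*f(θ) = -5*θ**2/3 + 37*θ/39 - 4/31.
Simple pole: residue = g(a) at a = 4/3, which is -19880/10881.


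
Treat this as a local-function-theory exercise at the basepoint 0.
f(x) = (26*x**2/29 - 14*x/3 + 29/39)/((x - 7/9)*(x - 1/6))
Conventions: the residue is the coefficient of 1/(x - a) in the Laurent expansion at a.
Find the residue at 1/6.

At the order-1 pole 1/6 set g(x) = (x - (1/6))*f(x) = (26*x**2/29 - 14*x/3 + 29/39)/(x - 7/9).
Simple pole: residue = g(a) at a = 1/6, which is 63/4147.

The residue is 63/4147.


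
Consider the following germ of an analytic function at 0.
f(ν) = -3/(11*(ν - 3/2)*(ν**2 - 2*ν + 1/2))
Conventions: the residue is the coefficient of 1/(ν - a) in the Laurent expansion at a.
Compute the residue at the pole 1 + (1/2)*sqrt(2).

The residue is -6/11 - (3/11)*sqrt(2).

The factor ν**2 - 2*ν + 1/2 splits as (ν - a)(ν - a') with a = 1 + (1/2)*sqrt(2), a' = 1 - (1/2)*sqrt(2). At the order-1 pole a set g(ν) = (ν - a)*f(ν) = [-3/(11*(ν - 3/2))] / (ν - a').
Simple pole: residue = g(a) at a = 1 + (1/2)*sqrt(2), which is -6/11 - (3/11)*sqrt(2).


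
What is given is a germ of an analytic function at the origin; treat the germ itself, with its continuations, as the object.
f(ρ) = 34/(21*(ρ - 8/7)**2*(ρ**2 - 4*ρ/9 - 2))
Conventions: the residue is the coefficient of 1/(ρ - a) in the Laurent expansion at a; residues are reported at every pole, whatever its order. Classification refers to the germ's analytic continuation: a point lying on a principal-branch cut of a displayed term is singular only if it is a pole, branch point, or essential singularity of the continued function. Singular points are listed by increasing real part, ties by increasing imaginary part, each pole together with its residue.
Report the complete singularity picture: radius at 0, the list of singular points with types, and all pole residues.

Denominator factor (ρ - 8/7)^2: pole of order 2 at 8/7, modulus 8/7.
Denominator factor (ρ**2 - 4*ρ/9 - 2): discriminant 664/81, real irrational roots 2/9 + (1/9)*sqrt(166) and 2/9 - (1/9)*sqrt(166); poles of order 1, moduli 2/9 + (1/9)*sqrt(166) and -2/9 + (1/9)*sqrt(166).
The radius of convergence is the smallest modulus among the singular points: 8/7.
The factor ρ**2 - 4*ρ/9 - 2 splits as (ρ - a)(ρ - a') with a = 2/9 - (1/9)*sqrt(166), a' = 2/9 + (1/9)*sqrt(166). At the order-1 pole a set g(ρ) = (ρ - a)*f(ρ) = [34/(21*(ρ - 8/7)**2)] / (ρ - a').
Simple pole: residue = g(a) at a = 2/9 - (1/9)*sqrt(166), which is 72471/70225 - (2052393/23314700)*sqrt(166).
At the order-2 pole 8/7 set g(ρ) = (ρ - (8/7))^2*f(ρ) = 34/(21*(ρ**2 - 4*ρ/9 - 2)).
Order-2 pole: residue = g'(a); g'(8/7) = -144942/70225, so the residue is -144942/70225.
The factor ρ**2 - 4*ρ/9 - 2 splits as (ρ - a)(ρ - a') with a = 2/9 + (1/9)*sqrt(166), a' = 2/9 - (1/9)*sqrt(166). At the order-1 pole a set g(ρ) = (ρ - a)*f(ρ) = [34/(21*(ρ - 8/7)**2)] / (ρ - a').
Simple pole: residue = g(a) at a = 2/9 + (1/9)*sqrt(166), which is 72471/70225 + (2052393/23314700)*sqrt(166).
List the singular points by increasing real part (a conjugate pair: the negative imaginary part first).

Radius of convergence at 0: 8/7.
At 2/9 - (1/9)*sqrt(166): a pole of order 1; residue 72471/70225 - (2052393/23314700)*sqrt(166).
At 8/7: a pole of order 2; residue -144942/70225.
At 2/9 + (1/9)*sqrt(166): a pole of order 1; residue 72471/70225 + (2052393/23314700)*sqrt(166).


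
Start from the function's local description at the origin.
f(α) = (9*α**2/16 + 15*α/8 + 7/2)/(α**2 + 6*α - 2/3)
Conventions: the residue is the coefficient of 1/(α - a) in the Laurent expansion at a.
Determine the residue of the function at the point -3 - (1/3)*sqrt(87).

The residue is -3/4 - (67/464)*sqrt(87).

The factor α**2 + 6*α - 2/3 splits as (α - a)(α - a') with a = -3 - (1/3)*sqrt(87), a' = -3 + (1/3)*sqrt(87). At the order-1 pole a set g(α) = (α - a)*f(α) = [9*α**2/16 + 15*α/8 + 7/2] / (α - a').
Simple pole: residue = g(a) at a = -3 - (1/3)*sqrt(87), which is -3/4 - (67/464)*sqrt(87).


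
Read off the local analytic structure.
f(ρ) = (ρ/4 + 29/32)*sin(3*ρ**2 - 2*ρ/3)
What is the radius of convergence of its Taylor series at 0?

The radius of convergence is infinite.

The factor sin(3*ρ**2 - 2*ρ/3) is entire and contributes no finite singular point.
The polynomial part has no poles.
No finite singular points: the Taylor series at 0 converges everywhere.


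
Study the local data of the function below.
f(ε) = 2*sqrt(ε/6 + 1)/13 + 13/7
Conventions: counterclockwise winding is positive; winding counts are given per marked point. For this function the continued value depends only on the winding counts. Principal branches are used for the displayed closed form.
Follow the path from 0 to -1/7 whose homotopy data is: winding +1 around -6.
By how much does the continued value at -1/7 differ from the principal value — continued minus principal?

Continued minus principal equals -(2/273)*sqrt(1722).

The rational part is single-valued and drops out of the difference; each branch term changes only by its own monodromy.
(2/13)*sqrt(1 - ε/(-6)): winding +1 is odd, the square root flips sign, contributing -2*(2/13)*sqrt(1 - (-1/7)/(-6)) = -2*(2/13)*sqrt(41/42) = -(2/273)*sqrt(1722).
Summing the contributions at ε = -1/7 gives -(2/273)*sqrt(1722).


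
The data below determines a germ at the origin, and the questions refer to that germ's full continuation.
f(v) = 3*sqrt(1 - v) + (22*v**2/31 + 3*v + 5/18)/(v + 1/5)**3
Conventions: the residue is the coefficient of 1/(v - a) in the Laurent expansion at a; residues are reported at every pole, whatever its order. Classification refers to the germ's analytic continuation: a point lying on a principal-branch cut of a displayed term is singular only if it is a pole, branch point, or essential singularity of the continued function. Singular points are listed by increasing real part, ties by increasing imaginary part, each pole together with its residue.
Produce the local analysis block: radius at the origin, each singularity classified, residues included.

Radius of convergence at 0: 1/5.
At -1/5: a pole of order 3; residue 22/31.
At 1: an algebraic (square-root) branch point.

Denominator factor (v + 1/5)^3: pole of order 3 at -1/5, modulus 1/5.
Branch term (3)*sqrt(1 - v/(1)): its argument vanishes at v = 1, a square-root branch point, modulus 1.
The radius of convergence is the smallest modulus among the singular points: 1/5.
The branch term is analytic at -1/5 and contributes nothing to the residue; only the rational part matters.
At the order-3 pole -1/5 set g(v) = (v - (-1/5))^3*(rational part) = 22*v**2/31 + 3*v + 5/18.
Order-3 pole: residue = g''(a)/2; g''(-1/5) = 44/31, so the residue is 22/31.
List the singular points by increasing real part (a conjugate pair: the negative imaginary part first).
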